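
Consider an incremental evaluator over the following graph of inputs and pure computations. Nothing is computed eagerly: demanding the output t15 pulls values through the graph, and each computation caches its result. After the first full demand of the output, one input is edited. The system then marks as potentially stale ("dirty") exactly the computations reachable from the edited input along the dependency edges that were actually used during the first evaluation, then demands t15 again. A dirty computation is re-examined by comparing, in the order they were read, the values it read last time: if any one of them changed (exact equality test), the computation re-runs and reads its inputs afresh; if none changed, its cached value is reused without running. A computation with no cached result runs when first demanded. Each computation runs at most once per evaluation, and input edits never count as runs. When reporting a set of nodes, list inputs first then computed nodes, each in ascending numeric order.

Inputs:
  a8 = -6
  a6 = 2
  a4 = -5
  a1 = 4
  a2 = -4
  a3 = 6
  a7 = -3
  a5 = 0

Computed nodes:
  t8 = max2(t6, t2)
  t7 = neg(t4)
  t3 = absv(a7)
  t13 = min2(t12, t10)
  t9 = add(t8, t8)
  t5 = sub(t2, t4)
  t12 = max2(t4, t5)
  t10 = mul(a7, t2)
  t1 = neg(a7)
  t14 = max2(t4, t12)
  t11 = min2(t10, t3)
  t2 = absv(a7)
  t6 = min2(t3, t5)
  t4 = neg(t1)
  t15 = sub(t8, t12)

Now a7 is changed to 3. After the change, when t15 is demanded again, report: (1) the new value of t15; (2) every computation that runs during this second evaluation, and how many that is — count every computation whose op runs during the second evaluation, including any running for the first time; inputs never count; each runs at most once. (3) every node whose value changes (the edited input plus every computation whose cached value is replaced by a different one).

t15 now evaluates to 0.
Run set: t1, t2, t3, t4, t5, t6, t8, t12, t15 (9 run).
Changed values: a7, t1, t4, t5, t6, t12, t15.

Initial pass — values computed on the first demand:
  t1 = neg(-3) = 3
  t2 = absv(-3) = 3
  t3 = absv(-3) = 3
  t4 = neg(3) = -3
  t5 = sub(3, -3) = 6
  t6 = min2(3, 6) = 3
  t8 = max2(3, 3) = 3
  t12 = max2(-3, 6) = 6
  t15 = sub(3, 6) = -3

Second demand — change propagation:
  t1: re-runs because a7 -3->3; new result -3.
  t2: re-runs because a7 -3->3; new result 3 (unchanged).
  t3: re-runs because a7 -3->3; new result 3 (unchanged).
  t4: re-runs because t1 3->-3; new result 3.
  t5: re-runs because t4 -3->3; new result 0.
  t6: re-runs because t5 6->0; new result 0.
  t8: re-runs because t6 3->0; new result 3 (unchanged).
  t12: re-runs because t4 -3->3; t5 6->0; new result 3.
  t15: re-runs because t12 6->3; new result 0.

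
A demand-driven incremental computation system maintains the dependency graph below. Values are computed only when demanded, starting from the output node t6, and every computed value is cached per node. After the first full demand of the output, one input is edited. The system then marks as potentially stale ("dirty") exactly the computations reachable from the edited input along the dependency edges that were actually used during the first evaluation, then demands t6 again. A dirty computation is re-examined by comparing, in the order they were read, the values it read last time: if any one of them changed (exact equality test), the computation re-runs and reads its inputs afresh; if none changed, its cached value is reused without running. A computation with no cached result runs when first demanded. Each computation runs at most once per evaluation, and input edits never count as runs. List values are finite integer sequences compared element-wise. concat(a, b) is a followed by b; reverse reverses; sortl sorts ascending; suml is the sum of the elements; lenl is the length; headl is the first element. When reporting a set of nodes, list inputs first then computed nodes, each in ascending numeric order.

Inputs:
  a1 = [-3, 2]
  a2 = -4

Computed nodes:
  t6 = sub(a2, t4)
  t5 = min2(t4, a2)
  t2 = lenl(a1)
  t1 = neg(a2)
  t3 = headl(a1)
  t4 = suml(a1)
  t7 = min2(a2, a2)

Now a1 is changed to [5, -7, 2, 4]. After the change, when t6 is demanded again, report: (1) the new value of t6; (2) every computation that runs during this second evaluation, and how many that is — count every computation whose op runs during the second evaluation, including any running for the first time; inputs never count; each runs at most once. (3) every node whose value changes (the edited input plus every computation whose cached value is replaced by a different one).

New value of t6: -8.
Computations that run: t4, t6 — 2 in total.
Values that change: a1, t4, t6.

First evaluation (everything demanded from the output):
  t4 = suml([-3, 2]) = -1
  t6 = sub(-4, -1) = -3

Propagation after the edit:
  t4: runs — a1 [-3, 2]->[5, -7, 2, 4]; result 4.
  t6: runs — t4 -1->4; result -8.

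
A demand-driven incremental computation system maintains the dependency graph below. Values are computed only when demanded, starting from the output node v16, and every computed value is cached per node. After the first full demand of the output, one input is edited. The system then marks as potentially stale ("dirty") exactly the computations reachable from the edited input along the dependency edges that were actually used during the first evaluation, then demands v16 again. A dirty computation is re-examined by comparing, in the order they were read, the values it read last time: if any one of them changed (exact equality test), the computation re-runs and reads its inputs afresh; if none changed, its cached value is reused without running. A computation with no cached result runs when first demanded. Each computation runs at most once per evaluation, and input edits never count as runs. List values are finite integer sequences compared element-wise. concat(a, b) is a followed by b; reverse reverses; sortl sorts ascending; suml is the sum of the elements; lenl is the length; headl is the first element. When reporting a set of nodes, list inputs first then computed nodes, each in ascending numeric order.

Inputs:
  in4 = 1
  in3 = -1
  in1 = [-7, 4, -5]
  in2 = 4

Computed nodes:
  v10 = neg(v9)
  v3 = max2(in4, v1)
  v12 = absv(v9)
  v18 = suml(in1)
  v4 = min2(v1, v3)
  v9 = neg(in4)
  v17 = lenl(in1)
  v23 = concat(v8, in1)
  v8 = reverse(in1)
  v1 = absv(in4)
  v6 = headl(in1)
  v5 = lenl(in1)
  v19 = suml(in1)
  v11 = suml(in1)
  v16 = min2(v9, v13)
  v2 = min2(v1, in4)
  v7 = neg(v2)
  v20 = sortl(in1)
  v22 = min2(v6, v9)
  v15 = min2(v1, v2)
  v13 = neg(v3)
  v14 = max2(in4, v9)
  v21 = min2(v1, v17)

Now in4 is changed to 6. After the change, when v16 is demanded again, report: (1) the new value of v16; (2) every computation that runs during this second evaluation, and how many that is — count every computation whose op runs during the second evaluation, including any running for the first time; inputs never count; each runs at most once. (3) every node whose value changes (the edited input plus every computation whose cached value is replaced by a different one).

First evaluation (everything demanded from the output):
  v1 = absv(1) = 1
  v3 = max2(1, 1) = 1
  v9 = neg(1) = -1
  v13 = neg(1) = -1
  v16 = min2(-1, -1) = -1

Propagation after the edit:
  v1: runs — in4 1->6; result 6.
  v3: runs — in4 1->6; v1 1->6; result 6.
  v9: runs — in4 1->6; result -6.
  v13: runs — v3 1->6; result -6.
  v16: runs — v9 -1->-6; v13 -1->-6; result -6.

New value of v16: -6.
Computations that run: v1, v3, v9, v13, v16 — 5 in total.
Values that change: in4, v1, v3, v9, v13, v16.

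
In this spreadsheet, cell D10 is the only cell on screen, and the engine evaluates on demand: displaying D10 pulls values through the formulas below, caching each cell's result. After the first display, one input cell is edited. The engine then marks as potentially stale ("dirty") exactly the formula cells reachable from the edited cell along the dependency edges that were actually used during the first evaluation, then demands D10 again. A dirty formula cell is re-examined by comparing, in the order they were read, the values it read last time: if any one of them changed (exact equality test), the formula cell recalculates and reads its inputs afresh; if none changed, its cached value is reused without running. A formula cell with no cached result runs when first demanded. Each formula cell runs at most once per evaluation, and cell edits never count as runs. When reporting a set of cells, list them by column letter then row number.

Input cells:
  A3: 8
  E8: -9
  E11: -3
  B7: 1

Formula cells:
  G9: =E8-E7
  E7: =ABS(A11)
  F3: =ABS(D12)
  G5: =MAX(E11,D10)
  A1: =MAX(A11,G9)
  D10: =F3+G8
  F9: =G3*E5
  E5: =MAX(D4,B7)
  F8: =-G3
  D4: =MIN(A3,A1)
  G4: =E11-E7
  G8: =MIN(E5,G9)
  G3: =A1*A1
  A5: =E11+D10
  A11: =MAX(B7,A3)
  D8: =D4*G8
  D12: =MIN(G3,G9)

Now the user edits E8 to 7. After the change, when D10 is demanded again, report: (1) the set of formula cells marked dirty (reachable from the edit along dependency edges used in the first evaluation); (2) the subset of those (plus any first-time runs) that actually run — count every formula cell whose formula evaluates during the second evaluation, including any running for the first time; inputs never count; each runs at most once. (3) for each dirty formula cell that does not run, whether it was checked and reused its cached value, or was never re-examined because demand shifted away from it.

Initial pass — values computed on the first demand:
  A11 = MAX(1, 8) = 8
  E7 = ABS(8) = 8
  G9 = -9 - 8 = -17
  A1 = MAX(8, -17) = 8
  D4 = MIN(8, 8) = 8
  E5 = MAX(8, 1) = 8
  G3 = 8 * 8 = 64
  D12 = MIN(64, -17) = -17
  F3 = ABS(-17) = 17
  G8 = MIN(8, -17) = -17
  D10 = 17 + -17 = 0

Second demand — change propagation:
  G9: re-runs because E8 -9->7; new result -1.
  A1: re-runs because G9 -17->-1; new result 8 (unchanged).
  D4: re-examined; everything it read last time is the same (A3 unchanged, A1 unchanged) — cache 8 kept, no run.
  E5: re-examined; everything it read last time is the same (D4 unchanged, B7 unchanged) — cache 8 kept, no run.
  G3: re-examined; everything it read last time is the same (A1 unchanged, A1 unchanged) — cache 64 kept, no run.
  D12: re-runs because G9 -17->-1; new result -1.
  F3: re-runs because D12 -17->-1; new result 1.
  G8: re-runs because G9 -17->-1; new result -1.
  D10: re-runs because F3 17->1; G8 -17->-1; new result 0 (unchanged).

The important point: at D4 every value read last time is unchanged, so the dirty flag clears without a run.

Dirty set: A1, D4, D10, D12, E5, F3, G3, G8, G9.
Run set: A1, D10, D12, F3, G8, G9 (6 run).
Re-examined without running (cache reused): D4, E5, G3.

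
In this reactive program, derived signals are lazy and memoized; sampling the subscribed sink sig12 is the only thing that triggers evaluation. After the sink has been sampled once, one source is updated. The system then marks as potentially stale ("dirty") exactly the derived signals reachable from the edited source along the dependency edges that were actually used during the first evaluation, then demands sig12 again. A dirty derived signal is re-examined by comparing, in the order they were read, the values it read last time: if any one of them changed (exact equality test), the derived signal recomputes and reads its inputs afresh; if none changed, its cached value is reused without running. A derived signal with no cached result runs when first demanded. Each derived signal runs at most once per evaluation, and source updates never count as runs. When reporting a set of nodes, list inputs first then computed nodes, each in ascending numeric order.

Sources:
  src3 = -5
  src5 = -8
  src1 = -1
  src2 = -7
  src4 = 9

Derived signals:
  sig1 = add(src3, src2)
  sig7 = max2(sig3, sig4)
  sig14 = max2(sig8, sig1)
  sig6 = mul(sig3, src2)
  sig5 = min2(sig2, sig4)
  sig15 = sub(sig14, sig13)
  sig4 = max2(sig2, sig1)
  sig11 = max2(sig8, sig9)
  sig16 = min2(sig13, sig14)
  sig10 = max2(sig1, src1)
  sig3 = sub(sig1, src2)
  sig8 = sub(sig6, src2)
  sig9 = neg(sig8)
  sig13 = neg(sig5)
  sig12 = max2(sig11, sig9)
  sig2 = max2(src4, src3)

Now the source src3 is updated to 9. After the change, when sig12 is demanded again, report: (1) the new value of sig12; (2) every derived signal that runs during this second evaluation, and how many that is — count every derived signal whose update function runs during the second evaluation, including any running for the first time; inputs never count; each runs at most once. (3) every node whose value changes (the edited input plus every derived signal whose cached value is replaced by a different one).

First demand of the output computes:
  sig1 = add(-5, -7) = -12
  sig3 = sub(-12, -7) = -5
  sig6 = mul(-5, -7) = 35
  sig8 = sub(35, -7) = 42
  sig9 = neg(42) = -42
  sig11 = max2(42, -42) = 42
  sig12 = max2(42, -42) = 42

After the edit, cleaning proceeds:
  sig1: a read changed (src3 -5->9) — executes, giving 2.
  sig3: a read changed (sig1 -12->2) — executes, giving 9.
  sig6: a read changed (sig3 -5->9) — executes, giving -63.
  sig8: a read changed (sig6 35->-63) — executes, giving -56.
  sig9: a read changed (sig8 42->-56) — executes, giving 56.
  sig11: a read changed (sig8 42->-56; sig9 -42->56) — executes, giving 56.
  sig12: a read changed (sig11 42->56; sig9 -42->56) — executes, giving 56.

Demanding sig12 again yields 56.
7 derived signals run: sig1, sig3, sig6, sig8, sig9, sig11, sig12.
The nodes whose values change: src3, sig1, sig3, sig6, sig8, sig9, sig11, sig12.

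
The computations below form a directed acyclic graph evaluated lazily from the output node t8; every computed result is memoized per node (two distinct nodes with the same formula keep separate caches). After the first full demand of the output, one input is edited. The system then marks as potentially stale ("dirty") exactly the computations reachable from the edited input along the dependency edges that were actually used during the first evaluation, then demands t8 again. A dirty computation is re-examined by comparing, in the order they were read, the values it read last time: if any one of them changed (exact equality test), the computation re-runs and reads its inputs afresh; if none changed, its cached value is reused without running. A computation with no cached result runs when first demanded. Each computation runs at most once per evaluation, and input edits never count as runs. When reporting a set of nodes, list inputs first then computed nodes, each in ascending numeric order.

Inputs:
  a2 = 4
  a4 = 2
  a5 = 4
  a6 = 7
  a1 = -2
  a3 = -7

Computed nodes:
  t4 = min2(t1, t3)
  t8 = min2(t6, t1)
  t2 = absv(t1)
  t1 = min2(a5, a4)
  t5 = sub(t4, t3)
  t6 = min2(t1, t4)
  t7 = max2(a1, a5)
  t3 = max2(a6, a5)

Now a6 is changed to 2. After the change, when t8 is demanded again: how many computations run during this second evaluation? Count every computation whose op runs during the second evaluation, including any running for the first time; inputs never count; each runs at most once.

First demand of the output computes:
  t1 = min2(4, 2) = 2
  t3 = max2(7, 4) = 7
  t4 = min2(2, 7) = 2
  t6 = min2(2, 2) = 2
  t8 = min2(2, 2) = 2

After the edit, cleaning proceeds:
  t3: a read changed (a6 7->2) — executes, giving 4.
  t4: a read changed (t3 7->4) — executes, giving 2 — identical to its old value.
  t6: dirty, but its reads are unchanged (t1 unchanged, t4 unchanged); cached 2 stands.
  t8: dirty, but its reads are unchanged (t6 unchanged, t1 unchanged); cached 2 stands.

Note the absorption at t4: it re-runs yet its value is the same, leaving the output's value untouched.

2 computations run: t3, t4.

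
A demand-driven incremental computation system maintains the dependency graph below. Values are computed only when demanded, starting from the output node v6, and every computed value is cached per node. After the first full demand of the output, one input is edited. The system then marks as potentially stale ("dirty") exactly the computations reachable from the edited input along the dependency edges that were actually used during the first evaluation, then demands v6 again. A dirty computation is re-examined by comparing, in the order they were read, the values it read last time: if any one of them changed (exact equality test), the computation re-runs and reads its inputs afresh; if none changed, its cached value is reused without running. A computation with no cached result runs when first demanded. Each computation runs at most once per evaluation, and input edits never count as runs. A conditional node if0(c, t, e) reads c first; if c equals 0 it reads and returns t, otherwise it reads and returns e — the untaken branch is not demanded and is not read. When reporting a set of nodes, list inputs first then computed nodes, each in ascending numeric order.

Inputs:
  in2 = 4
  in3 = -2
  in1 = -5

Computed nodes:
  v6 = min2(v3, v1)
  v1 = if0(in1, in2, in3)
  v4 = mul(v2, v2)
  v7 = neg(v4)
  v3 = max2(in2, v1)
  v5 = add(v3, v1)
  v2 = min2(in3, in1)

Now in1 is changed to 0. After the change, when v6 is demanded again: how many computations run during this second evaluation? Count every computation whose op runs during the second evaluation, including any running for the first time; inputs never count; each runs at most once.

First evaluation (everything demanded from the output):
  v1 = if0(in1=-5 -> else branch in3) = -2
  v3 = max2(4, -2) = 4
  v6 = min2(4, -2) = -2

Propagation after the edit:
  v1: runs — in1 -5->0; result 4.
  v3: runs — v1 -2->4; result 4 (same value as before).
  v6: runs — v1 -2->4; result 4.

Computations that run: v1, v3, v6 — 3 in total.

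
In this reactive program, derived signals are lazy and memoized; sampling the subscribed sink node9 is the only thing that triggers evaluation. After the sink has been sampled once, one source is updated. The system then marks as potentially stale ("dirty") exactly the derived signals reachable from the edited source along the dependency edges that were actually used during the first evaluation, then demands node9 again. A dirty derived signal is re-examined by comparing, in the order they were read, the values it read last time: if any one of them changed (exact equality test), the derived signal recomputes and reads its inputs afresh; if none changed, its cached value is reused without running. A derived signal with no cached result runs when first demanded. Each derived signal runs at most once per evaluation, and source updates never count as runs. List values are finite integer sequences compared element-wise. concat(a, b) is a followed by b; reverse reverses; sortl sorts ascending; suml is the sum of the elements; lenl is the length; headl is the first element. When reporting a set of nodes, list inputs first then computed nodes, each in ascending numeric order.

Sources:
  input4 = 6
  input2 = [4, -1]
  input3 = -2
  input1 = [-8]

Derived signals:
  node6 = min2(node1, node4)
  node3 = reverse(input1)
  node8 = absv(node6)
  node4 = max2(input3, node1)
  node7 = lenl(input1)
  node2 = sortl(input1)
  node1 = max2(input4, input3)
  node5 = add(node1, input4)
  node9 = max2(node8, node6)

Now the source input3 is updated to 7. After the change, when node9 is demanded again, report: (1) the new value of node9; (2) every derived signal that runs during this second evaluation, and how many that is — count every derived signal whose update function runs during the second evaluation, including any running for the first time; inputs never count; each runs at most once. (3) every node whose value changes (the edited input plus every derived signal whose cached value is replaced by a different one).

First demand of the output computes:
  node1 = max2(6, -2) = 6
  node4 = max2(-2, 6) = 6
  node6 = min2(6, 6) = 6
  node8 = absv(6) = 6
  node9 = max2(6, 6) = 6

After the edit, cleaning proceeds:
  node1: a read changed (input3 -2->7) — executes, giving 7.
  node4: a read changed (input3 -2->7; node1 6->7) — executes, giving 7.
  node6: a read changed (node1 6->7; node4 6->7) — executes, giving 7.
  node8: a read changed (node6 6->7) — executes, giving 7.
  node9: a read changed (node8 6->7; node6 6->7) — executes, giving 7.

Demanding node9 again yields 7.
5 derived signals run: node1, node4, node6, node8, node9.
The nodes whose values change: input3, node1, node4, node6, node8, node9.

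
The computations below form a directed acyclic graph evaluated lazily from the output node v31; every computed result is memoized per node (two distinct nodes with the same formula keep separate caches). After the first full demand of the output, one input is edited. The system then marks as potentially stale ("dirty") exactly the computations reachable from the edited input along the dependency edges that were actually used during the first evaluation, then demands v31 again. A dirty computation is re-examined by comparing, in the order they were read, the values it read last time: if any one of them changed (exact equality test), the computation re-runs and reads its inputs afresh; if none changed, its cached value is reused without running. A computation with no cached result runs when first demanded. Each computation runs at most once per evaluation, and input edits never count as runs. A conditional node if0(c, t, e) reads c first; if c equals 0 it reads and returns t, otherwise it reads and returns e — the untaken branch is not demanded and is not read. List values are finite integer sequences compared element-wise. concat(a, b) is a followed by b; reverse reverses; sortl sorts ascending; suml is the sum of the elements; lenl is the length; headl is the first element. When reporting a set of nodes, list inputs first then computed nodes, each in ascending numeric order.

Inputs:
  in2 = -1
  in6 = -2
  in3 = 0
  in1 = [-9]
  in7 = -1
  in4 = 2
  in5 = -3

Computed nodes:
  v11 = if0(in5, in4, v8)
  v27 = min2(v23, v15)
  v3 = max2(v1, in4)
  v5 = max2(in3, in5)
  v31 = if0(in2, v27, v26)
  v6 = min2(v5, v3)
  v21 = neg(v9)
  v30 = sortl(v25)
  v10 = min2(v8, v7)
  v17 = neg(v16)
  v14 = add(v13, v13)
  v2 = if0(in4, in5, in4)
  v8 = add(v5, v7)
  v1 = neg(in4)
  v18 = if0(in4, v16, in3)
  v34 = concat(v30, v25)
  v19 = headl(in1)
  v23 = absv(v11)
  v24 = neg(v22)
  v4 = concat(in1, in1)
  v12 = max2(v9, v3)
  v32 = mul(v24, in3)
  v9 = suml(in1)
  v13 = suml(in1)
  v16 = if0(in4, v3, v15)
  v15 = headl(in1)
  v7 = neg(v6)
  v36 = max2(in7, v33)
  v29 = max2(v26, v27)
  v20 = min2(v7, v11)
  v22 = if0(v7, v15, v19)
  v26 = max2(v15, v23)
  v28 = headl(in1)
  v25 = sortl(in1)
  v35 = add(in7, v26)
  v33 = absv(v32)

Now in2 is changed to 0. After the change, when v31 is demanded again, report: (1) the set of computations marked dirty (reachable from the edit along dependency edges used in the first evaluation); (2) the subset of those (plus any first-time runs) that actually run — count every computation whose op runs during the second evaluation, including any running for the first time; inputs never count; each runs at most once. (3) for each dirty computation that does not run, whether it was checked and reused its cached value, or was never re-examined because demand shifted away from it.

First demand of the output computes:
  v1 = neg(2) = -2
  v3 = max2(-2, 2) = 2
  v5 = max2(0, -3) = 0
  v6 = min2(0, 2) = 0
  v7 = neg(0) = 0
  v8 = add(0, 0) = 0
  v11 = if0(in5=-3 -> else branch v8) = 0
  v15 = headl([-9]) = -9
  v23 = absv(0) = 0
  v26 = max2(-9, 0) = 0
  v31 = if0(in2=-1 -> else branch v26) = 0

After the edit, cleaning proceeds:
  v27: had never run; runs now, result -9.
  v31: a read changed (in2 -1->0) — executes, giving -9.

Note the branch switch — v27 had no cache and runs now for the first time.

The edit dirties: v31.
2 computations run: v27, v31.
No dirty computation escaped a run.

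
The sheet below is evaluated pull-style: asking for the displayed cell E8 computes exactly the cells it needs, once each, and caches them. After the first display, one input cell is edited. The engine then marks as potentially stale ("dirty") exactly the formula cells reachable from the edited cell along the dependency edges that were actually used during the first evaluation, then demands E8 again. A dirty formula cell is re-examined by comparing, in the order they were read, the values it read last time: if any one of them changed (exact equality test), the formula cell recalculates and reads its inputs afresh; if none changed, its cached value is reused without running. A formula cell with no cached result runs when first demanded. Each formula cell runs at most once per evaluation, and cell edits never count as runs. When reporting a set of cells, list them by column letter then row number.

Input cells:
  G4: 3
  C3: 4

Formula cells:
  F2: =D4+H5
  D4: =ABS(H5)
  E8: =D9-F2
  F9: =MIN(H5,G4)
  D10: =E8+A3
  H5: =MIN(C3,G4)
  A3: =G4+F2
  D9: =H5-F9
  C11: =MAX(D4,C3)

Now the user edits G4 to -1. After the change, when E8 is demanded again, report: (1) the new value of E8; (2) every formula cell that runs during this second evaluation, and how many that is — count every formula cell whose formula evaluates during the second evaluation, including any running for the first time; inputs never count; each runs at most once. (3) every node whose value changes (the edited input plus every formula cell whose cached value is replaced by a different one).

First demand of the output computes:
  H5 = MIN(4, 3) = 3
  D4 = ABS(3) = 3
  F2 = 3 + 3 = 6
  F9 = MIN(3, 3) = 3
  D9 = 3 - 3 = 0
  E8 = 0 - 6 = -6

After the edit, cleaning proceeds:
  H5: a read changed (G4 3->-1) — executes, giving -1.
  D4: a read changed (H5 3->-1) — executes, giving 1.
  F2: a read changed (D4 3->1; H5 3->-1) — executes, giving 0.
  F9: a read changed (H5 3->-1; G4 3->-1) — executes, giving -1.
  D9: a read changed (H5 3->-1; F9 3->-1) — executes, giving 0 — identical to its old value.
  E8: a read changed (F2 6->0) — executes, giving 0.

Demanding E8 again yields 0.
6 formula cells run: D4, D9, E8, F2, F9, H5.
The nodes whose values change: D4, E8, F2, F9, G4, H5.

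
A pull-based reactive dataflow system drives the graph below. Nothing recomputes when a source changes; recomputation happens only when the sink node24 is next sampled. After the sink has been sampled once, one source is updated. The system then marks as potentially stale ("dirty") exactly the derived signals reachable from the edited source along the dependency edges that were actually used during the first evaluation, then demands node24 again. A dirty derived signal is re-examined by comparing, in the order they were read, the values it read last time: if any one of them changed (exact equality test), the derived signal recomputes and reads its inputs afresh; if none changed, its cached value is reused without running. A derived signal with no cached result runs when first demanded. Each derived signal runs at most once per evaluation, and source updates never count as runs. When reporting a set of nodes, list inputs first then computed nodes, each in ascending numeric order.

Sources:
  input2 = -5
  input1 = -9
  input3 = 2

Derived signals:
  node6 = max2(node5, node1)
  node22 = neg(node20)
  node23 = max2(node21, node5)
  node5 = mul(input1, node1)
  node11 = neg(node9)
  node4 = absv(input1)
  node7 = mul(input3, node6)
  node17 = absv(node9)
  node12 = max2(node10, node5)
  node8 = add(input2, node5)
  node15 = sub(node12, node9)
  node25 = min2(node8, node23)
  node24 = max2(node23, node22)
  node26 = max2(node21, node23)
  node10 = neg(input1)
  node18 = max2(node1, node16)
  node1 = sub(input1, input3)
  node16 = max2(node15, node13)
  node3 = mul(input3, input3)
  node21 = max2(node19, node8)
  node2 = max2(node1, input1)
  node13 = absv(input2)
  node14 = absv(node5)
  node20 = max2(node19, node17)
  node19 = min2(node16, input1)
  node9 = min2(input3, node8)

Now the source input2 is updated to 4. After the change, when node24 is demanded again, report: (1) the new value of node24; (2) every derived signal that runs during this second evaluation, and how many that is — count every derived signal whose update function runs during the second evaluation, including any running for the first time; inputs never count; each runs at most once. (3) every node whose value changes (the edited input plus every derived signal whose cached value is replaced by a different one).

New value of node24: 103.
Derived signals that run: node8, node9, node13, node16, node21, node23, node24 — 7 in total.
Values that change: input2, node8, node13, node21, node23, node24.
Key observation: the cutoff stops propagation at node15 — its inputs' values are unchanged, so it reuses its cache.

First evaluation (everything demanded from the output):
  node1 = sub(-9, 2) = -11
  node5 = mul(-9, -11) = 99
  node8 = add(-5, 99) = 94
  node9 = min2(2, 94) = 2
  node10 = neg(-9) = 9
  node12 = max2(9, 99) = 99
  node13 = absv(-5) = 5
  node15 = sub(99, 2) = 97
  node16 = max2(97, 5) = 97
  node17 = absv(2) = 2
  node19 = min2(97, -9) = -9
  node20 = max2(-9, 2) = 2
  node21 = max2(-9, 94) = 94
  node22 = neg(2) = -2
  node23 = max2(94, 99) = 99
  node24 = max2(99, -2) = 99

Propagation after the edit:
  node8: runs — input2 -5->4; result 103.
  node9: runs — node8 94->103; result 2 (same value as before).
  node13: runs — input2 -5->4; result 4.
  node15: checked — values it read are unchanged (node12 unchanged, node9 unchanged); reused cached 97 without running.
  node16: runs — node13 5->4; result 97 (same value as before).
  node17: checked — values it read are unchanged (node9 unchanged); reused cached 2 without running.
  node19: checked — values it read are unchanged (node16 unchanged, input1 unchanged); reused cached -9 without running.
  node20: checked — values it read are unchanged (node19 unchanged, node17 unchanged); reused cached 2 without running.
  node21: runs — node8 94->103; result 103.
  node22: checked — values it read are unchanged (node20 unchanged); reused cached -2 without running.
  node23: runs — node21 94->103; result 103.
  node24: runs — node23 99->103; result 103.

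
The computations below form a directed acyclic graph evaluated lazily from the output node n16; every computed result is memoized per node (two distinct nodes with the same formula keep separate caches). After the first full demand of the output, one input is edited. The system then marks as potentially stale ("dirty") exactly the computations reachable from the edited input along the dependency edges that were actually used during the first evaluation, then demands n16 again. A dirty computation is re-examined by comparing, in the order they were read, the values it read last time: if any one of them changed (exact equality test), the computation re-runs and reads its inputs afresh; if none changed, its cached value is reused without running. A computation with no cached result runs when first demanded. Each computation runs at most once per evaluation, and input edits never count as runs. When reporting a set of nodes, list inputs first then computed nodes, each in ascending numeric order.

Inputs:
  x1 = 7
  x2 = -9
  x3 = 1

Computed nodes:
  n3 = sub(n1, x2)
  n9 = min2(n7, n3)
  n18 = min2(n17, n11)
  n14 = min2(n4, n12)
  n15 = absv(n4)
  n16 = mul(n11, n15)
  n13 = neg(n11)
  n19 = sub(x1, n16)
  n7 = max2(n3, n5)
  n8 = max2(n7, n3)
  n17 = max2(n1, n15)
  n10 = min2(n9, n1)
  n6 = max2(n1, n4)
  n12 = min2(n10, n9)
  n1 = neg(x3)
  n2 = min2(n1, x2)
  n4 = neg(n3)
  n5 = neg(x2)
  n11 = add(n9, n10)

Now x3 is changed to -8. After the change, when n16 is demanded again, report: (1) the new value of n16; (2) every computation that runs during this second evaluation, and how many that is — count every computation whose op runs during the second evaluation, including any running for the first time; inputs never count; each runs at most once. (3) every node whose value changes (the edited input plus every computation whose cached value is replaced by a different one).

Demanding n16 again yields 425.
9 computations run: n1, n3, n4, n7, n9, n10, n11, n15, n16.
The nodes whose values change: x3, n1, n3, n4, n7, n9, n10, n11, n15, n16.

First demand of the output computes:
  n1 = neg(1) = -1
  n3 = sub(-1, -9) = 8
  n4 = neg(8) = -8
  n5 = neg(-9) = 9
  n7 = max2(8, 9) = 9
  n9 = min2(9, 8) = 8
  n10 = min2(8, -1) = -1
  n11 = add(8, -1) = 7
  n15 = absv(-8) = 8
  n16 = mul(7, 8) = 56

After the edit, cleaning proceeds:
  n1: a read changed (x3 1->-8) — executes, giving 8.
  n3: a read changed (n1 -1->8) — executes, giving 17.
  n4: a read changed (n3 8->17) — executes, giving -17.
  n7: a read changed (n3 8->17) — executes, giving 17.
  n9: a read changed (n7 9->17; n3 8->17) — executes, giving 17.
  n10: a read changed (n9 8->17; n1 -1->8) — executes, giving 8.
  n11: a read changed (n9 8->17; n10 -1->8) — executes, giving 25.
  n15: a read changed (n4 -8->-17) — executes, giving 17.
  n16: a read changed (n11 7->25; n15 8->17) — executes, giving 425.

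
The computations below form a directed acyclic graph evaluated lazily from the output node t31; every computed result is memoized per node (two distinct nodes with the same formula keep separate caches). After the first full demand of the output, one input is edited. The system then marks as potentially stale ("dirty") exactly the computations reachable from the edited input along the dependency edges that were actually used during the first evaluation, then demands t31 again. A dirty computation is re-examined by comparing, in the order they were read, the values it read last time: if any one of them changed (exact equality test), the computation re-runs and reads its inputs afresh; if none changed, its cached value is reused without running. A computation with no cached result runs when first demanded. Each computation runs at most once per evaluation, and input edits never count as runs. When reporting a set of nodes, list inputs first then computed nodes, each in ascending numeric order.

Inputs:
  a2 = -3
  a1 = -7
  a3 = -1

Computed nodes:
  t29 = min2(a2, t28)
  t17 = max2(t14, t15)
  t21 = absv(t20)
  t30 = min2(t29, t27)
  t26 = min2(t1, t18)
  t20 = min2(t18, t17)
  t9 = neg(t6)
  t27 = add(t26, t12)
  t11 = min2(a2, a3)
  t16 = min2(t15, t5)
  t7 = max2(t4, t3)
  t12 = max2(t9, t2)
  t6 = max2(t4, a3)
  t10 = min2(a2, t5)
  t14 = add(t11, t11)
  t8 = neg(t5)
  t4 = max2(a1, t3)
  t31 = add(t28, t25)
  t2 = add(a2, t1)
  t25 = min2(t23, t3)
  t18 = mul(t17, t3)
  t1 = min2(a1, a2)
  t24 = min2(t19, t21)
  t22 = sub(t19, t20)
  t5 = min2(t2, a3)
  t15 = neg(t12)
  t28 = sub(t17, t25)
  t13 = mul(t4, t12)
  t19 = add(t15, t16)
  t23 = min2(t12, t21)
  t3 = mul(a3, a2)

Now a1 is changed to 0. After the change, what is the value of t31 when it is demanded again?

First demand of the output computes:
  t1 = min2(-7, -3) = -7
  t2 = add(-3, -7) = -10
  t3 = mul(-1, -3) = 3
  t4 = max2(-7, 3) = 3
  t6 = max2(3, -1) = 3
  t9 = neg(3) = -3
  t11 = min2(-3, -1) = -3
  t12 = max2(-3, -10) = -3
  t14 = add(-3, -3) = -6
  t15 = neg(-3) = 3
  t17 = max2(-6, 3) = 3
  t18 = mul(3, 3) = 9
  t20 = min2(9, 3) = 3
  t21 = absv(3) = 3
  t23 = min2(-3, 3) = -3
  t25 = min2(-3, 3) = -3
  t28 = sub(3, -3) = 6
  t31 = add(6, -3) = 3

After the edit, cleaning proceeds:
  t1: a read changed (a1 -7->0) — executes, giving -3.
  t2: a read changed (t1 -7->-3) — executes, giving -6.
  t4: a read changed (a1 -7->0) — executes, giving 3 — identical to its old value.
  t6: dirty, but its reads are unchanged (t4 unchanged, a3 unchanged); cached 3 stands.
  t9: dirty, but its reads are unchanged (t6 unchanged); cached -3 stands.
  t12: a read changed (t2 -10->-6) — executes, giving -3 — identical to its old value.
  t15: dirty, but its reads are unchanged (t12 unchanged); cached 3 stands.
  t17: dirty, but its reads are unchanged (t14 unchanged, t15 unchanged); cached 3 stands.
  t18: dirty, but its reads are unchanged (t17 unchanged, t3 unchanged); cached 9 stands.
  t20: dirty, but its reads are unchanged (t18 unchanged, t17 unchanged); cached 3 stands.
  t21: dirty, but its reads are unchanged (t20 unchanged); cached 3 stands.
  t23: dirty, but its reads are unchanged (t12 unchanged, t21 unchanged); cached -3 stands.
  t25: dirty, but its reads are unchanged (t23 unchanged, t3 unchanged); cached -3 stands.
  t28: dirty, but its reads are unchanged (t17 unchanged, t25 unchanged); cached 6 stands.
  t31: dirty, but its reads are unchanged (t28 unchanged, t25 unchanged); cached 3 stands.

Note where the cutoff bites: t6 is checked, finds nothing changed, and keeps its cache.

Demanding t31 again yields 3.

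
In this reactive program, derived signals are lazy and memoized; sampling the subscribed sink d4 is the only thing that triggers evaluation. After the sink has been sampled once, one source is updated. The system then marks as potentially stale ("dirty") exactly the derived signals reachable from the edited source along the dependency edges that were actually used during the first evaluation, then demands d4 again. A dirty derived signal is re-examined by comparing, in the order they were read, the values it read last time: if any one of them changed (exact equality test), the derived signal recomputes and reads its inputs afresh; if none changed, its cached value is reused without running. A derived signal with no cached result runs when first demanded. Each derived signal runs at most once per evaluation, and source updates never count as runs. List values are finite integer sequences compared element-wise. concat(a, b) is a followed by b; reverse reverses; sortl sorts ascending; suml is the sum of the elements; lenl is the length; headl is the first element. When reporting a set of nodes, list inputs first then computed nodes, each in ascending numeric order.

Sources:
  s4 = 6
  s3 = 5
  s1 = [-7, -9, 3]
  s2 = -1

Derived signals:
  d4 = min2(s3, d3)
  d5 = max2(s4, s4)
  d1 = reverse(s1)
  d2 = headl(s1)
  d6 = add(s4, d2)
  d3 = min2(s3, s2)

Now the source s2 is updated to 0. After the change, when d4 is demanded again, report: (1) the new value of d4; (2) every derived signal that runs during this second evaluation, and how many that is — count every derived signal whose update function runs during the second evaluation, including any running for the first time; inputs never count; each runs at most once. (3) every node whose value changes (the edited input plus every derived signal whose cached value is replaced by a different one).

Demanding d4 again yields 0.
2 derived signals run: d3, d4.
The nodes whose values change: s2, d3, d4.

First demand of the output computes:
  d3 = min2(5, -1) = -1
  d4 = min2(5, -1) = -1

After the edit, cleaning proceeds:
  d3: a read changed (s2 -1->0) — executes, giving 0.
  d4: a read changed (d3 -1->0) — executes, giving 0.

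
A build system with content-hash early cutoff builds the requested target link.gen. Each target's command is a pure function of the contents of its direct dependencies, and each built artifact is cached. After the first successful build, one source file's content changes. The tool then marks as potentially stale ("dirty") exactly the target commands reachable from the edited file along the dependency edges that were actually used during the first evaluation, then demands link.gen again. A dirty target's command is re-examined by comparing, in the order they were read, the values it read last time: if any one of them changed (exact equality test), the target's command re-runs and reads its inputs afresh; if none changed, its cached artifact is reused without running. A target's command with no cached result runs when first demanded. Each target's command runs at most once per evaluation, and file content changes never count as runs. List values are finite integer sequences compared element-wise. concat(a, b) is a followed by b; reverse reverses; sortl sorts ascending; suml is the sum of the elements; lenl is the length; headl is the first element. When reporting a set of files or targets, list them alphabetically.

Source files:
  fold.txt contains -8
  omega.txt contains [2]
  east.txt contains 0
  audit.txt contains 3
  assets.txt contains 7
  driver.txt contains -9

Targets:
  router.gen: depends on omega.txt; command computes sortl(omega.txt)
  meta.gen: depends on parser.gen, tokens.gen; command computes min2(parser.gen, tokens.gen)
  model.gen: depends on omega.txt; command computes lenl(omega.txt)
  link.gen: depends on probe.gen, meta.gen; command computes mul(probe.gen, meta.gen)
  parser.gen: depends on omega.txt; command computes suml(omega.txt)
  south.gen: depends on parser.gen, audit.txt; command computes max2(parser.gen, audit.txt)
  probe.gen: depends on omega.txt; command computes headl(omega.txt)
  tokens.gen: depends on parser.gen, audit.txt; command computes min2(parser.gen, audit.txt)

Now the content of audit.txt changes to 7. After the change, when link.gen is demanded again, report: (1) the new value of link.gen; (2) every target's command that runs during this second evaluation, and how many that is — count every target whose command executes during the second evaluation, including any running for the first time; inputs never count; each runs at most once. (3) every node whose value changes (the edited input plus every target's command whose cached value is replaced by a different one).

New value of link.gen: 4.
Target commands that run: tokens.gen — 1 in total.
Values that change: audit.txt.
Key observation: the change is absorbed at tokens.gen — it re-runs but produces the same value, and the output's value is unchanged.

First evaluation (everything demanded from the output):
  parser.gen = suml([2]) = 2
  probe.gen = headl([2]) = 2
  tokens.gen = min2(2, 3) = 2
  meta.gen = min2(2, 2) = 2
  link.gen = mul(2, 2) = 4

Propagation after the edit:
  tokens.gen: runs — audit.txt 3->7; result 2 (same value as before).
  meta.gen: checked — values it read are unchanged (parser.gen unchanged, tokens.gen unchanged); reused cached 2 without running.
  link.gen: checked — values it read are unchanged (probe.gen unchanged, meta.gen unchanged); reused cached 4 without running.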